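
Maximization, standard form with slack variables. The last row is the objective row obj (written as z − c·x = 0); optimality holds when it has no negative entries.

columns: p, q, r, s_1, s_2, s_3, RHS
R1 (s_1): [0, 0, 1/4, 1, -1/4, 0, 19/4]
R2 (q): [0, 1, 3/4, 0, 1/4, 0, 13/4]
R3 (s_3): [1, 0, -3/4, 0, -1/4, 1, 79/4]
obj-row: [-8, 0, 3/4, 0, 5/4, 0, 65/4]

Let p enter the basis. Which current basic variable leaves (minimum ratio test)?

s_3

Column p entries and ratios — s_1: 0 ≤ 0, skip; q: 0 ≤ 0, skip; s_3: (79/4)/1 = 79/4.
Smallest ratio is 79/4 in the row of s_3, so s_3 leaves.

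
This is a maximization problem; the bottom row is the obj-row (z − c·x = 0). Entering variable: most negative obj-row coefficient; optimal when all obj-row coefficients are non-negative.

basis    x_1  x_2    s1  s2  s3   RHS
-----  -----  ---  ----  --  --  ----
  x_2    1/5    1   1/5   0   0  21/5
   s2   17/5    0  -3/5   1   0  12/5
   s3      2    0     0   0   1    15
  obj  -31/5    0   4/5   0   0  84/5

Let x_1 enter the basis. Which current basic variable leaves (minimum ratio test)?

s2

Column x_1 entries and ratios — x_2: (21/5)/(1/5) = 21; s2: (12/5)/(17/5) = 12/17; s3: 15/2 = 15/2.
Smallest ratio is 12/17 in the row of s2, so s2 leaves.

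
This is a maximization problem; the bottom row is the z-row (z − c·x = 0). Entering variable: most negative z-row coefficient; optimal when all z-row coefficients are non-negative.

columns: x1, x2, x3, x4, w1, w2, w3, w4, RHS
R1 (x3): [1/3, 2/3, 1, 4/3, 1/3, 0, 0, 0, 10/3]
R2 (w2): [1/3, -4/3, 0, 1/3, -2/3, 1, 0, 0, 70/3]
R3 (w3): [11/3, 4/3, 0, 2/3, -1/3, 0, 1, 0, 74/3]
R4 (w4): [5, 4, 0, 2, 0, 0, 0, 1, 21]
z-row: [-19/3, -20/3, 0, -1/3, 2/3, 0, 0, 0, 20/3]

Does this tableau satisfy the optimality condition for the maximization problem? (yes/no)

no

The z-row has a negative entry -20/3 in column x2, so it is not optimal.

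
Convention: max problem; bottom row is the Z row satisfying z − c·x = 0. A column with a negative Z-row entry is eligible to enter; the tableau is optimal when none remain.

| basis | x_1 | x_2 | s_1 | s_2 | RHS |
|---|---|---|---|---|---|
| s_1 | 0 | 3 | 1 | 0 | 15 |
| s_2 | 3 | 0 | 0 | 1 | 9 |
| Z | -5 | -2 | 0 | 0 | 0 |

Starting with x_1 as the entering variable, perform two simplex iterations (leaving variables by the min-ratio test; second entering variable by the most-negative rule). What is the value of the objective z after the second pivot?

25

Ratio test on column x_1 — row 1: entry 0 ≤ 0; row 2: 9/3 = 3. Minimum is 3 at row 2 (s_2 leaves); pivot element 3.
Pivot on row 2; the Z-row RHS becomes 0 − (-5)·3 = 15.
Next entering variable (most negative Z-row entry -2): x_2.
Ratio test on column x_2 — row 1: 15/3 = 5; row 2: entry 0 ≤ 0. Minimum is 5 at row 1 (s_1 leaves); pivot element 3.
After the second pivot the Z-row RHS is 15 − (-2)·5 = 25.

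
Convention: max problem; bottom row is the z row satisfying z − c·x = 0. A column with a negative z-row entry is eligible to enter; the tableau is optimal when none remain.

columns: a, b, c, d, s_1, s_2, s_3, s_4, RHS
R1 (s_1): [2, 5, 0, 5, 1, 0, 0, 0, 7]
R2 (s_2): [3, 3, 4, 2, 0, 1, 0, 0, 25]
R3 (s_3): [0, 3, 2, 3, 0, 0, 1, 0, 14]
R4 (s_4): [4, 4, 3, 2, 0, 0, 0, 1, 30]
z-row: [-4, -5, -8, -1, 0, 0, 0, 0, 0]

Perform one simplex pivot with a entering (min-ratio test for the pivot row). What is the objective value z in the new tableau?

14

Ratio test on column a — row 1: 7/2 = 7/2; row 2: 25/3 = 25/3; row 3: entry 0 ≤ 0; row 4: 30/4 = 15/2. Minimum is 7/2 at row 1 (s_1 leaves); pivot element 2.
Pivot on row 1; the z-row RHS becomes 0 − (-4)·(7/2) = 14.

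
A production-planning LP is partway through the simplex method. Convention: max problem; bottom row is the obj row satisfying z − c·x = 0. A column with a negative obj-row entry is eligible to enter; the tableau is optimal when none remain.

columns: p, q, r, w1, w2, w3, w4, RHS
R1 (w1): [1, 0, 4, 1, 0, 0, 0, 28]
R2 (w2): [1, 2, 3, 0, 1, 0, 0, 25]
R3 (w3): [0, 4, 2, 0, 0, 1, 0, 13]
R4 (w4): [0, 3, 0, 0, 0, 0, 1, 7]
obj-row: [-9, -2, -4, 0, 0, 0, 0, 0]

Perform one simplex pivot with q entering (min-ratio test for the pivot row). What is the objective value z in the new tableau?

Ratio test on column q — row 1: entry 0 ≤ 0; row 2: 25/2 = 25/2; row 3: 13/4 = 13/4; row 4: 7/3 = 7/3. Minimum is 7/3 at row 4 (w4 leaves); pivot element 3.
Pivot on row 4; the obj-row RHS becomes 0 − (-2)·(7/3) = 14/3.

14/3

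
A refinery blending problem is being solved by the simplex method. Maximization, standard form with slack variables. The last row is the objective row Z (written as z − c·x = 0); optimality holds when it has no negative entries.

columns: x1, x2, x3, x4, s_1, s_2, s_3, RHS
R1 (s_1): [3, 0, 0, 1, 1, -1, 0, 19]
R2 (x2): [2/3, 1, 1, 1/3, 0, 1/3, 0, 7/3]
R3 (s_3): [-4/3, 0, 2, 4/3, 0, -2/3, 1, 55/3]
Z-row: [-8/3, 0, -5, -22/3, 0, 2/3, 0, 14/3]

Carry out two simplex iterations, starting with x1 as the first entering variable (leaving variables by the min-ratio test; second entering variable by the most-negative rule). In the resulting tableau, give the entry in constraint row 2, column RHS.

7

Ratio test on column x1 — row 1: 19/3 = 19/3; row 2: (7/3)/(2/3) = 7/2; row 3: entry -4/3 ≤ 0. Minimum is 7/2 at row 2 (x2 leaves); pivot element 2/3.
Divide row 2 by 2/3; eliminate column x1 from the other rows.
Second iteration: most negative Z-row entry is -6 in column x4, so x4 enters.
Ratio test on column x4 — row 1: entry -1/2 ≤ 0; row 2: (7/2)/(1/2) = 7; row 3: 23/2 = 23/2. Minimum is 7 at row 2 (x1 leaves); pivot element 1/2.
Divide row 2 by 1/2; eliminate column x4 from the other rows.
After both pivots, the entry at constraint row 2, column RHS is 7.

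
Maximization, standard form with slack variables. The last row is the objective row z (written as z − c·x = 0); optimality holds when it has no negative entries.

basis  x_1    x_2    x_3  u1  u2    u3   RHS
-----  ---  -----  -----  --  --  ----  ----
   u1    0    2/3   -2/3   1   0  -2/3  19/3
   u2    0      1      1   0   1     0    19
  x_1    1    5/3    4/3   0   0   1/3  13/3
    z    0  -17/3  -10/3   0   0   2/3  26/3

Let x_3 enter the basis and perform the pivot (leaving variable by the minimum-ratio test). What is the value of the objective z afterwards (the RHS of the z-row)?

39/2

Ratio test on column x_3 — row 1: entry -2/3 ≤ 0; row 2: 19/1 = 19; row 3: (13/3)/(4/3) = 13/4. Minimum is 13/4 at row 3 (x_1 leaves); pivot element 4/3.
Pivot on row 3; the z-row RHS becomes 26/3 − (-10/3)·(13/4) = 39/2.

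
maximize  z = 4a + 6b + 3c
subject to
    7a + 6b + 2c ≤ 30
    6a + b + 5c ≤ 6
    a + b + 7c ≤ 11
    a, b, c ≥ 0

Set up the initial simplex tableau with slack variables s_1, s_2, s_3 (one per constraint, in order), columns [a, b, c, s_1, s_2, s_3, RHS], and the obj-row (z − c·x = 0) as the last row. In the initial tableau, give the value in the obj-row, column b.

The obj-row carries the negated objective coefficients: the b entry is -6.

-6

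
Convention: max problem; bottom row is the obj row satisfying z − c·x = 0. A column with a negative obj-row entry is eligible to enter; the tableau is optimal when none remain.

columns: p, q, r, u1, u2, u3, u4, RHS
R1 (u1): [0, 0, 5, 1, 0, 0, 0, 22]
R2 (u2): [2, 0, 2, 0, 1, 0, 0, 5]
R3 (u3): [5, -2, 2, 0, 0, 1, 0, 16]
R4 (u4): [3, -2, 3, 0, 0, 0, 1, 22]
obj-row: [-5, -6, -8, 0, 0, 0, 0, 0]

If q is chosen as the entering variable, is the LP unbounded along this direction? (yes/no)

Every constraint-row entry in column q is ≤ 0, so increasing q is unbounded.

yes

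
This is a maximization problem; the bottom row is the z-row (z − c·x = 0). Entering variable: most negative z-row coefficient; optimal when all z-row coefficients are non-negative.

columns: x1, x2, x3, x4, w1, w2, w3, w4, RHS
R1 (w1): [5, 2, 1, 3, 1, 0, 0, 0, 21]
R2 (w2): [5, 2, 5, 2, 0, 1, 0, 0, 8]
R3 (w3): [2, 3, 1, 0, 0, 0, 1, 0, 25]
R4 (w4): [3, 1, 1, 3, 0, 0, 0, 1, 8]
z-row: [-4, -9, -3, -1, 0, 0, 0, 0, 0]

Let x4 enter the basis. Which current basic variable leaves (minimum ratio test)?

Column x4 entries and ratios — w1: 21/3 = 7; w2: 8/2 = 4; w3: 0 ≤ 0, skip; w4: 8/3 = 8/3.
Smallest ratio is 8/3 in the row of w4, so w4 leaves.

w4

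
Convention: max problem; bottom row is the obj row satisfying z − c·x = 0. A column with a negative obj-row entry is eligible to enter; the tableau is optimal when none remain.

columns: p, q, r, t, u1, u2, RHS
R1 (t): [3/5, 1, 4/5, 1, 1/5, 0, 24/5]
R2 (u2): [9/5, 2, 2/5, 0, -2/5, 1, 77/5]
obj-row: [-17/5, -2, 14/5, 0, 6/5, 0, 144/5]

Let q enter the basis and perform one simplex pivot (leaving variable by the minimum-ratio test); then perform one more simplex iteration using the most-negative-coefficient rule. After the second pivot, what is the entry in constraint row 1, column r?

4/3

Ratio test on column q — row 1: (24/5)/1 = 24/5; row 2: (77/5)/2 = 77/10. Minimum is 24/5 at row 1 (t leaves); pivot element 1.
Divide row 1 by 1; eliminate column q from the other rows.
Second iteration: most negative obj-row entry is -11/5 in column p, so p enters.
Ratio test on column p — row 1: (24/5)/(3/5) = 8; row 2: (29/5)/(3/5) = 29/3. Minimum is 8 at row 1 (q leaves); pivot element 3/5.
Divide row 1 by 3/5; eliminate column p from the other rows.
After both pivots, the entry at constraint row 1, column r is 4/3.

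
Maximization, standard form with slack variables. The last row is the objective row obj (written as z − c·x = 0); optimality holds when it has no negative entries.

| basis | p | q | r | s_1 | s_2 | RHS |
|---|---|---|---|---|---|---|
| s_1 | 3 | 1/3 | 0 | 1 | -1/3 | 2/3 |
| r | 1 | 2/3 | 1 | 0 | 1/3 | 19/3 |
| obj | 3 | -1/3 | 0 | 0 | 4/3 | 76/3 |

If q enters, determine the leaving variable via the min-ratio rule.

s_1

Column q entries and ratios — s_1: (2/3)/(1/3) = 2; r: (19/3)/(2/3) = 19/2.
Smallest ratio is 2 in the row of s_1, so s_1 leaves.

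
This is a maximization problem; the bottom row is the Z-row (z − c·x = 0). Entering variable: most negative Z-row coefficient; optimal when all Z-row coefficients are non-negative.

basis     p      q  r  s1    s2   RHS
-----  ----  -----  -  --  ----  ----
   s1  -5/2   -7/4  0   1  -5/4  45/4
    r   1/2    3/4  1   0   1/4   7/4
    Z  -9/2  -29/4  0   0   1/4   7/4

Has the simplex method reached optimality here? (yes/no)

no

The Z-row has a negative entry -29/4 in column q, so it is not optimal.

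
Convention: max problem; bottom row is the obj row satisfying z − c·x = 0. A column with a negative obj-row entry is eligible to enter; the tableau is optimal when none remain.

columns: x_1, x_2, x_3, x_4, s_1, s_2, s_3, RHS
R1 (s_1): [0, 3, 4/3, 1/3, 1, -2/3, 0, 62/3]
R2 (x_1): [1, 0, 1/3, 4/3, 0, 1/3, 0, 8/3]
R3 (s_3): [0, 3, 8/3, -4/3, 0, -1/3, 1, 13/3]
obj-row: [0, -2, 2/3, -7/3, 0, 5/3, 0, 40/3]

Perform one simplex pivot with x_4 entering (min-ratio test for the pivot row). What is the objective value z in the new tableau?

18

Ratio test on column x_4 — row 1: (62/3)/(1/3) = 62; row 2: (8/3)/(4/3) = 2; row 3: entry -4/3 ≤ 0. Minimum is 2 at row 2 (x_1 leaves); pivot element 4/3.
Pivot on row 2; the obj-row RHS becomes 40/3 − (-7/3)·2 = 18.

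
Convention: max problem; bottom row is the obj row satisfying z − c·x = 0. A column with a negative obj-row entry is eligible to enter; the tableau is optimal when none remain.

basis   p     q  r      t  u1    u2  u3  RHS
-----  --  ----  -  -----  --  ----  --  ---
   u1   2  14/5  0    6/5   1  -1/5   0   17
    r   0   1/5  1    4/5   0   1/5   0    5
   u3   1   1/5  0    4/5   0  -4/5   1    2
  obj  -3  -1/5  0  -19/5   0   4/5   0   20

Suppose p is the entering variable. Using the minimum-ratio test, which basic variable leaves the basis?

u3

Column p entries and ratios — u1: 17/2 = 17/2; r: 0 ≤ 0, skip; u3: 2/1 = 2.
Smallest ratio is 2 in the row of u3, so u3 leaves.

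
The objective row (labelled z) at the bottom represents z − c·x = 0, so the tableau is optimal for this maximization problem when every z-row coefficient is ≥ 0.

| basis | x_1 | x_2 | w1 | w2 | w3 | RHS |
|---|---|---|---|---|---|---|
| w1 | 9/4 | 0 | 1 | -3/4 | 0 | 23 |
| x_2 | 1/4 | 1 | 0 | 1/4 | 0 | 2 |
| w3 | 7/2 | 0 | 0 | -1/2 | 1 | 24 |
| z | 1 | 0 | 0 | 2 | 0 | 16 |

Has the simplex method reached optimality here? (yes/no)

yes

Every z-row coefficient is ≥ 0, so the tableau is optimal.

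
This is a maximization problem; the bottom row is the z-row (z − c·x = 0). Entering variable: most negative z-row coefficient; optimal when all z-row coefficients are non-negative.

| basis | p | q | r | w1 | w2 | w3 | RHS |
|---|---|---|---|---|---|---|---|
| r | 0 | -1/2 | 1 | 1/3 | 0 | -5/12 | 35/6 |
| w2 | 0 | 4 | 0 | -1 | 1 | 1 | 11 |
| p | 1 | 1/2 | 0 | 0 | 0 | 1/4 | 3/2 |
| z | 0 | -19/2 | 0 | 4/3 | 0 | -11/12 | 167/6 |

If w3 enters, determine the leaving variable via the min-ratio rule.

p

Column w3 entries and ratios — r: -5/12 ≤ 0, skip; w2: 11/1 = 11; p: (3/2)/(1/4) = 6.
Smallest ratio is 6 in the row of p, so p leaves.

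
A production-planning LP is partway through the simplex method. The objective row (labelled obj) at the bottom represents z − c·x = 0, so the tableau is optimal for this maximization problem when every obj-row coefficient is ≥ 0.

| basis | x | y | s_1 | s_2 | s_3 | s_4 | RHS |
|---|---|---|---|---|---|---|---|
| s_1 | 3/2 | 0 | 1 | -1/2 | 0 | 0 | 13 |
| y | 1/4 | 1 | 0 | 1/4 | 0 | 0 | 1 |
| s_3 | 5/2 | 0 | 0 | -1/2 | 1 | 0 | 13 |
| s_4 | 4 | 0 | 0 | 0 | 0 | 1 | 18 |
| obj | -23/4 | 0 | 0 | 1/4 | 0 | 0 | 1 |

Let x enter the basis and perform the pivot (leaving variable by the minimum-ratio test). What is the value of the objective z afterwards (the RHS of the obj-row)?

Ratio test on column x — row 1: 13/(3/2) = 26/3; row 2: 1/(1/4) = 4; row 3: 13/(5/2) = 26/5; row 4: 18/4 = 9/2. Minimum is 4 at row 2 (y leaves); pivot element 1/4.
Pivot on row 2; the obj-row RHS becomes 1 − (-23/4)·4 = 24.

24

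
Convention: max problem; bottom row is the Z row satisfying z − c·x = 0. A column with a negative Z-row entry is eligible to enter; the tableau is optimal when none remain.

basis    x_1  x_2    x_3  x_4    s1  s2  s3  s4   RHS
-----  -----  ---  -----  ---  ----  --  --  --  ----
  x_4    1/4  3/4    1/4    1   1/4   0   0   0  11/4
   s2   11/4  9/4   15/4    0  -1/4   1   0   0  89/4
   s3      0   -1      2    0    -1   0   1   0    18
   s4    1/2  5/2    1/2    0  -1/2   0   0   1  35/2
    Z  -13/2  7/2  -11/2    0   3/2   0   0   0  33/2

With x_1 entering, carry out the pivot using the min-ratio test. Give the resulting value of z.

Ratio test on column x_1 — row 1: (11/4)/(1/4) = 11; row 2: (89/4)/(11/4) = 89/11; row 3: entry 0 ≤ 0; row 4: (35/2)/(1/2) = 35. Minimum is 89/11 at row 2 (s2 leaves); pivot element 11/4.
Pivot on row 2; the Z-row RHS becomes 33/2 − (-13/2)·(89/11) = 760/11.

760/11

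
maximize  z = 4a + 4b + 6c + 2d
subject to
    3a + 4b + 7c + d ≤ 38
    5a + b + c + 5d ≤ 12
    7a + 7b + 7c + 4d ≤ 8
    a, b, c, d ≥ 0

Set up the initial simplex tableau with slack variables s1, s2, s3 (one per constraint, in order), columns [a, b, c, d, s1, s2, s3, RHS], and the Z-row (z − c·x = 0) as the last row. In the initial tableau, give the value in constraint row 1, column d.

Constraint 1 has coefficient 1 on d.

1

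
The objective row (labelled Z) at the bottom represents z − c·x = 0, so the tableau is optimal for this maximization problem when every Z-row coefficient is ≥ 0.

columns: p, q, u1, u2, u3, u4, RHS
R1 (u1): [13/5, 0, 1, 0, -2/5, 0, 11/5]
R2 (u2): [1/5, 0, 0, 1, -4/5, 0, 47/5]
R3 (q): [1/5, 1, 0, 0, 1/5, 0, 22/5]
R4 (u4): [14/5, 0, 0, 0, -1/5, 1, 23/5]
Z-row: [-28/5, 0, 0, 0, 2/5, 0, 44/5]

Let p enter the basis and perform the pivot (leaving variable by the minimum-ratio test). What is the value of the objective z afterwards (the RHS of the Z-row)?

Ratio test on column p — row 1: (11/5)/(13/5) = 11/13; row 2: (47/5)/(1/5) = 47; row 3: (22/5)/(1/5) = 22; row 4: (23/5)/(14/5) = 23/14. Minimum is 11/13 at row 1 (u1 leaves); pivot element 13/5.
Pivot on row 1; the Z-row RHS becomes 44/5 − (-28/5)·(11/13) = 176/13.

176/13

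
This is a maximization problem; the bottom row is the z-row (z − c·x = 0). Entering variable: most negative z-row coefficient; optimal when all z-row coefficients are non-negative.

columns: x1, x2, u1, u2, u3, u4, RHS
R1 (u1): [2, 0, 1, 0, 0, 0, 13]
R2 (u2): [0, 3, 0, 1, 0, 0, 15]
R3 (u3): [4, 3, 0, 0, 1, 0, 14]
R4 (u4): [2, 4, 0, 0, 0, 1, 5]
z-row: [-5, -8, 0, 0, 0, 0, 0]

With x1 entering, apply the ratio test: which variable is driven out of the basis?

u4

Column x1 entries and ratios — u1: 13/2 = 13/2; u2: 0 ≤ 0, skip; u3: 14/4 = 7/2; u4: 5/2 = 5/2.
Smallest ratio is 5/2 in the row of u4, so u4 leaves.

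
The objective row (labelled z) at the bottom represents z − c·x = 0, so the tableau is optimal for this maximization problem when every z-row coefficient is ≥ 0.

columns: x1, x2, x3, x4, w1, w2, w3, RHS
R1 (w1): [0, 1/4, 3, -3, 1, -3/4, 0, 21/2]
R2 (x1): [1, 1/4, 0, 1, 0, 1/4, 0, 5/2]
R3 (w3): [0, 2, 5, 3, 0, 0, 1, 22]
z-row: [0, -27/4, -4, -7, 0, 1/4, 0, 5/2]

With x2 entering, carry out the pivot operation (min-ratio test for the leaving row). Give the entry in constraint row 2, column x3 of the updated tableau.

0

Ratio test on column x2 — row 1: (21/2)/(1/4) = 42; row 2: (5/2)/(1/4) = 10; row 3: 22/2 = 11. Minimum is 10 at row 2 (x1 leaves); pivot element 1/4.
Divide row 2 by 1/4; eliminate column x2 from the other rows.
In the new row 2, the x3 entry is the old entry divided by the pivot: 0/(1/4) = 0.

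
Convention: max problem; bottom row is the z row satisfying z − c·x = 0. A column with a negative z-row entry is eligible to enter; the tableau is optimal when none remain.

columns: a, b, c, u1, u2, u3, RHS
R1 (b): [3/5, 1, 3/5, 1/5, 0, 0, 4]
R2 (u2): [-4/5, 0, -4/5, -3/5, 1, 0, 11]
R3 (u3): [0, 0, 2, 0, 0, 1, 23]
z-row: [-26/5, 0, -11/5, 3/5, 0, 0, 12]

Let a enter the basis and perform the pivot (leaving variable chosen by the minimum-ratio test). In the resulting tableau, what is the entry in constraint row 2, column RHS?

Ratio test on column a — row 1: 4/(3/5) = 20/3; row 2: entry -4/5 ≤ 0; row 3: entry 0 ≤ 0. Minimum is 20/3 at row 1 (b leaves); pivot element 3/5.
Divide row 1 by 3/5; eliminate column a from the other rows.
Row 2 update in column RHS: 11 − (-4/5)·(20/3) = 49/3.

49/3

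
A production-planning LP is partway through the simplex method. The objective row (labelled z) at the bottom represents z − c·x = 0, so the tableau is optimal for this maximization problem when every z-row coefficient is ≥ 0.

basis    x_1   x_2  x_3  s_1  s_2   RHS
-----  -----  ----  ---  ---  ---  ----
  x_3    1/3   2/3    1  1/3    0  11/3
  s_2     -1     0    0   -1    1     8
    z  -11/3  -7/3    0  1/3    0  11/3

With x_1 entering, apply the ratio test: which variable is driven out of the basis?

x_3

Column x_1 entries and ratios — x_3: (11/3)/(1/3) = 11; s_2: -1 ≤ 0, skip.
Smallest ratio is 11 in the row of x_3, so x_3 leaves.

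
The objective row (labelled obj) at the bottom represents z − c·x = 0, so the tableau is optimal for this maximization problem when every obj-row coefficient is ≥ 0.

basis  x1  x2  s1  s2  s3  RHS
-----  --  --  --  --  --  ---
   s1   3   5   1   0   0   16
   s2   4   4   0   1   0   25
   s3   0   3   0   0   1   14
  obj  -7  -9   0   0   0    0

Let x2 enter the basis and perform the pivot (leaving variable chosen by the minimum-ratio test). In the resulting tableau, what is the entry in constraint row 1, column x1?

Ratio test on column x2 — row 1: 16/5 = 16/5; row 2: 25/4 = 25/4; row 3: 14/3 = 14/3. Minimum is 16/5 at row 1 (s1 leaves); pivot element 5.
Divide row 1 by 5; eliminate column x2 from the other rows.
In the new row 1, the x1 entry is the old entry divided by the pivot: 3/5 = 3/5.

3/5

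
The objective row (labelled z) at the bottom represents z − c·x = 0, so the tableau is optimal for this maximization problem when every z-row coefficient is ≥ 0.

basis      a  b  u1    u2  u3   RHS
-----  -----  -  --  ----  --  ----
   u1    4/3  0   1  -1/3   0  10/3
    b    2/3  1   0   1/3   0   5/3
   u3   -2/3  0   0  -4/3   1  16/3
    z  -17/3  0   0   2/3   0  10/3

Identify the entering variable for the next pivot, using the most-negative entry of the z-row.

a

Negative z-row entries: a: -17/3.
The most negative is -17/3 in column a, so a enters.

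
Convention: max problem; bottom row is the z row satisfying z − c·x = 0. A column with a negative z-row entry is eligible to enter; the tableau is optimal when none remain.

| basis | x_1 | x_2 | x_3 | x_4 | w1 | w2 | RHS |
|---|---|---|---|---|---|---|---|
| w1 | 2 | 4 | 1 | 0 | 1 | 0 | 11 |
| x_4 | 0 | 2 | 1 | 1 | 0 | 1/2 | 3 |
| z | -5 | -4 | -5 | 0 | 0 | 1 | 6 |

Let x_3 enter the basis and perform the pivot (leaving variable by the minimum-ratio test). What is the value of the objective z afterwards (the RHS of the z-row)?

Ratio test on column x_3 — row 1: 11/1 = 11; row 2: 3/1 = 3. Minimum is 3 at row 2 (x_4 leaves); pivot element 1.
Pivot on row 2; the z-row RHS becomes 6 − (-5)·3 = 21.

21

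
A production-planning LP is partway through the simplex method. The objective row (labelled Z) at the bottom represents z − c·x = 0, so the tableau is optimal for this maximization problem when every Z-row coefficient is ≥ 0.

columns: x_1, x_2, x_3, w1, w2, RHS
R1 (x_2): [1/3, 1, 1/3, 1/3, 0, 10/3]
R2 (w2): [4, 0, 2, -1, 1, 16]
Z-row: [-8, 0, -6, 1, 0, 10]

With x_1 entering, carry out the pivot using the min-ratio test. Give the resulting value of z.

42

Ratio test on column x_1 — row 1: (10/3)/(1/3) = 10; row 2: 16/4 = 4. Minimum is 4 at row 2 (w2 leaves); pivot element 4.
Pivot on row 2; the Z-row RHS becomes 10 − (-8)·4 = 42.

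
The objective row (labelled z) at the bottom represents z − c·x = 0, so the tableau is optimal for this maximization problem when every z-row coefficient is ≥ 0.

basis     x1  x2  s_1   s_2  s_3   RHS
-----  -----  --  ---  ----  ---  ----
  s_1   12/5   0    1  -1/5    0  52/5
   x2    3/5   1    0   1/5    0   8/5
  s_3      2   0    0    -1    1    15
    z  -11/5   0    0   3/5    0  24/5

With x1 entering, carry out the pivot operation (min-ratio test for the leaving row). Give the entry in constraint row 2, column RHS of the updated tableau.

Ratio test on column x1 — row 1: (52/5)/(12/5) = 13/3; row 2: (8/5)/(3/5) = 8/3; row 3: 15/2 = 15/2. Minimum is 8/3 at row 2 (x2 leaves); pivot element 3/5.
Divide row 2 by 3/5; eliminate column x1 from the other rows.
In the new row 2, the RHS entry is the old entry divided by the pivot: (8/5)/(3/5) = 8/3.

8/3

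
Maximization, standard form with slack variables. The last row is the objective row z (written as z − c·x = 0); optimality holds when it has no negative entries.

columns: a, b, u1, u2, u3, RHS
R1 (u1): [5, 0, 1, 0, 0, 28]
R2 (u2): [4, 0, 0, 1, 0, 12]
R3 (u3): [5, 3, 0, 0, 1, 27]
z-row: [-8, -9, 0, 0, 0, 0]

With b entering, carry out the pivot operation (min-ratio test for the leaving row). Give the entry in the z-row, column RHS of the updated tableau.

81

Ratio test on column b — row 1: entry 0 ≤ 0; row 2: entry 0 ≤ 0; row 3: 27/3 = 9. Minimum is 9 at row 3 (u3 leaves); pivot element 3.
Divide row 3 by 3; eliminate column b from the other rows.
z-row update in column RHS: 0 − (-9)·9 = 81.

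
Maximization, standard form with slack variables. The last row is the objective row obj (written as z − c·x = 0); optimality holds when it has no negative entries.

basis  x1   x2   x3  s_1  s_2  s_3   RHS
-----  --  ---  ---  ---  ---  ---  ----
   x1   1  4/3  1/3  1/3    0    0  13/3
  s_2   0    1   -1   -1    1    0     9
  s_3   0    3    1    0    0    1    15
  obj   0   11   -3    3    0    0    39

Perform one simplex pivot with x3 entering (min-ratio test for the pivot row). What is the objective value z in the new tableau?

78

Ratio test on column x3 — row 1: (13/3)/(1/3) = 13; row 2: entry -1 ≤ 0; row 3: 15/1 = 15. Minimum is 13 at row 1 (x1 leaves); pivot element 1/3.
Pivot on row 1; the obj-row RHS becomes 39 − (-3)·13 = 78.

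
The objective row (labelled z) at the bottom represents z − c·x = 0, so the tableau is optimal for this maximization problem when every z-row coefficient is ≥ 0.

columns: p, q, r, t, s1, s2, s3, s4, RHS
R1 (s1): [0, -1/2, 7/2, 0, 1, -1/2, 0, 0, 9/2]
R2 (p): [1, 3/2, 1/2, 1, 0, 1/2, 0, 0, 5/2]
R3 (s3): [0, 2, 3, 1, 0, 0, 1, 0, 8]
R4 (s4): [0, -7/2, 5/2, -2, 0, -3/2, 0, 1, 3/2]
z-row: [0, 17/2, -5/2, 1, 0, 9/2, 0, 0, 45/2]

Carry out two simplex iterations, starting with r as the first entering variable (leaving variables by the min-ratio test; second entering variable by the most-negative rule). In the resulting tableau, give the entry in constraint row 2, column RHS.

1

Ratio test on column r — row 1: (9/2)/(7/2) = 9/7; row 2: (5/2)/(1/2) = 5; row 3: 8/3 = 8/3; row 4: (3/2)/(5/2) = 3/5. Minimum is 3/5 at row 4 (s4 leaves); pivot element 5/2.
Divide row 4 by 5/2; eliminate column r from the other rows.
Second iteration: most negative z-row entry is -1 in column t, so t enters.
Ratio test on column t — row 1: (12/5)/(14/5) = 6/7; row 2: (11/5)/(7/5) = 11/7; row 3: (31/5)/(17/5) = 31/17; row 4: entry -4/5 ≤ 0. Minimum is 6/7 at row 1 (s1 leaves); pivot element 14/5.
Divide row 1 by 14/5; eliminate column t from the other rows.
After both pivots, the entry at constraint row 2, column RHS is 1.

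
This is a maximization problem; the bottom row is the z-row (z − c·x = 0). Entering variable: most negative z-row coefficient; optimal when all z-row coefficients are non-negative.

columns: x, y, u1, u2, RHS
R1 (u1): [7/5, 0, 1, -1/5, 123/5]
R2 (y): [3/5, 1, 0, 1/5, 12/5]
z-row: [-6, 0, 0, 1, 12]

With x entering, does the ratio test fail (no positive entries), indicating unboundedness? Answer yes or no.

no

Column x has positive entries in row(s) 1, 2, so the ratio test bounds it — not unbounded.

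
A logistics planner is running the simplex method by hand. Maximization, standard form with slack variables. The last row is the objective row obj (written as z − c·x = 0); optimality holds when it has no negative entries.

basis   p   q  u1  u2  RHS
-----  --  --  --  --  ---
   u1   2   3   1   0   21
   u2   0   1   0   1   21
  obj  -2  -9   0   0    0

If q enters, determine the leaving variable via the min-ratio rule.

Column q entries and ratios — u1: 21/3 = 7; u2: 21/1 = 21.
Smallest ratio is 7 in the row of u1, so u1 leaves.

u1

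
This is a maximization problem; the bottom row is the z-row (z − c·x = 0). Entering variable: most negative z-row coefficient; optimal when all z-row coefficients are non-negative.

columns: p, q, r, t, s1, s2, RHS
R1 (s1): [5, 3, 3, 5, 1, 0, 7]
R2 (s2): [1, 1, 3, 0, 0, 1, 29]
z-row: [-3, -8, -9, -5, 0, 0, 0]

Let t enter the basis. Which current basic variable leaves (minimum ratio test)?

s1

Column t entries and ratios — s1: 7/5 = 7/5; s2: 0 ≤ 0, skip.
Smallest ratio is 7/5 in the row of s1, so s1 leaves.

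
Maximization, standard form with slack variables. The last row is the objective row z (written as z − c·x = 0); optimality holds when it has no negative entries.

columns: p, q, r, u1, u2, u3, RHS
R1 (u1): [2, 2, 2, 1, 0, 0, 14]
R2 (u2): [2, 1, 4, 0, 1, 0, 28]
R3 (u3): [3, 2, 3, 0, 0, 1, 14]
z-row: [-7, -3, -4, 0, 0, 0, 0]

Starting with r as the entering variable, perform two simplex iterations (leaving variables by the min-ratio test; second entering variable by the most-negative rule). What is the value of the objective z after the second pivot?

Ratio test on column r — row 1: 14/2 = 7; row 2: 28/4 = 7; row 3: 14/3 = 14/3. Minimum is 14/3 at row 3 (u3 leaves); pivot element 3.
Pivot on row 3; the z-row RHS becomes 0 − (-4)·(14/3) = 56/3.
Next entering variable (most negative z-row entry -3): p.
Ratio test on column p — row 1: entry 0 ≤ 0; row 2: entry -2 ≤ 0; row 3: (14/3)/1 = 14/3. Minimum is 14/3 at row 3 (r leaves); pivot element 1.
After the second pivot the z-row RHS is 56/3 − (-3)·(14/3) = 98/3.

98/3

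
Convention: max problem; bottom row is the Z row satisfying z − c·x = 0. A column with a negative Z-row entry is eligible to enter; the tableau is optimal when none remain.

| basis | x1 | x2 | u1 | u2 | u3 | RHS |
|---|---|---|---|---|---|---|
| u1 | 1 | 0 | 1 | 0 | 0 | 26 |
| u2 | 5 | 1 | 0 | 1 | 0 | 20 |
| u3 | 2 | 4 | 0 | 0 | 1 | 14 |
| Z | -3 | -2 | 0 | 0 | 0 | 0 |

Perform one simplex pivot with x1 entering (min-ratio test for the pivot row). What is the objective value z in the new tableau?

12

Ratio test on column x1 — row 1: 26/1 = 26; row 2: 20/5 = 4; row 3: 14/2 = 7. Minimum is 4 at row 2 (u2 leaves); pivot element 5.
Pivot on row 2; the Z-row RHS becomes 0 − (-3)·4 = 12.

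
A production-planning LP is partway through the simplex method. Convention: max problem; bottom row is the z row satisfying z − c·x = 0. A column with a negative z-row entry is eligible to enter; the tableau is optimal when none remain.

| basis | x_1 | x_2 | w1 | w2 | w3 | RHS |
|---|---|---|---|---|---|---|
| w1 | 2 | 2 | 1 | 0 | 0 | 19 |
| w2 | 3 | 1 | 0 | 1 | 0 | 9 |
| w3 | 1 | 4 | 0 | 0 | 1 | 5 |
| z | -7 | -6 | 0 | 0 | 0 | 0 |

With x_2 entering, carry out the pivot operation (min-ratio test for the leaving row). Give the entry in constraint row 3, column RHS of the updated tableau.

5/4

Ratio test on column x_2 — row 1: 19/2 = 19/2; row 2: 9/1 = 9; row 3: 5/4 = 5/4. Minimum is 5/4 at row 3 (w3 leaves); pivot element 4.
Divide row 3 by 4; eliminate column x_2 from the other rows.
In the new row 3, the RHS entry is the old entry divided by the pivot: 5/4 = 5/4.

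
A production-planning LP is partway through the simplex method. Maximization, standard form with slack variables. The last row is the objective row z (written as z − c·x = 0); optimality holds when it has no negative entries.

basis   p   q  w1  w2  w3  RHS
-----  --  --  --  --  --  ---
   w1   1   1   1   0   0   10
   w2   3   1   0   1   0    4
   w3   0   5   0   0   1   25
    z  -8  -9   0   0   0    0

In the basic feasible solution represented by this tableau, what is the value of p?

0

p is not in the basis, so in the current basic feasible solution p = 0.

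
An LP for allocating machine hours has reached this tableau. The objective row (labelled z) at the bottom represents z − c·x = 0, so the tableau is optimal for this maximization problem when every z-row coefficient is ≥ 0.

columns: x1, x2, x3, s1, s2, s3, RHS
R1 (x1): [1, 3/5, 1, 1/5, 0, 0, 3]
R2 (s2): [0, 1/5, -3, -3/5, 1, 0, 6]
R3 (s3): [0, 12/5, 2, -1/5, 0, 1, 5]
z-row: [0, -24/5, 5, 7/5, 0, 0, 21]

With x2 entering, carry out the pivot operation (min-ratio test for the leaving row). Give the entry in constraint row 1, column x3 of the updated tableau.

1/2

Ratio test on column x2 — row 1: 3/(3/5) = 5; row 2: 6/(1/5) = 30; row 3: 5/(12/5) = 25/12. Minimum is 25/12 at row 3 (s3 leaves); pivot element 12/5.
Divide row 3 by 12/5; eliminate column x2 from the other rows.
Row 1 update in column x3: 1 − (3/5)·(5/6) = 1/2.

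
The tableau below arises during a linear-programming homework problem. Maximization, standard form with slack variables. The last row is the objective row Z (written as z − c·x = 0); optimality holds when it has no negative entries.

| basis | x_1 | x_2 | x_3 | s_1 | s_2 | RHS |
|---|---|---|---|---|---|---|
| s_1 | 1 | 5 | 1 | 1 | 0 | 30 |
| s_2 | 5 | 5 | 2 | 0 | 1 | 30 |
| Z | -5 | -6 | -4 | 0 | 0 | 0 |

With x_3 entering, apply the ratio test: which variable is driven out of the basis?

s_2

Column x_3 entries and ratios — s_1: 30/1 = 30; s_2: 30/2 = 15.
Smallest ratio is 15 in the row of s_2, so s_2 leaves.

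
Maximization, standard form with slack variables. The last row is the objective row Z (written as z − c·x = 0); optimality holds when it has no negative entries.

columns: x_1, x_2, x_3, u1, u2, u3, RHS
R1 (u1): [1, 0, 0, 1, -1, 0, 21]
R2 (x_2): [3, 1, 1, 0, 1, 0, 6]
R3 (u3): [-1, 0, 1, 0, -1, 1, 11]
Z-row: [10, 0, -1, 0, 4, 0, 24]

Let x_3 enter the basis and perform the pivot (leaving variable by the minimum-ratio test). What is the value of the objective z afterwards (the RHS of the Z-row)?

Ratio test on column x_3 — row 1: entry 0 ≤ 0; row 2: 6/1 = 6; row 3: 11/1 = 11. Minimum is 6 at row 2 (x_2 leaves); pivot element 1.
Pivot on row 2; the Z-row RHS becomes 24 − (-1)·6 = 30.

30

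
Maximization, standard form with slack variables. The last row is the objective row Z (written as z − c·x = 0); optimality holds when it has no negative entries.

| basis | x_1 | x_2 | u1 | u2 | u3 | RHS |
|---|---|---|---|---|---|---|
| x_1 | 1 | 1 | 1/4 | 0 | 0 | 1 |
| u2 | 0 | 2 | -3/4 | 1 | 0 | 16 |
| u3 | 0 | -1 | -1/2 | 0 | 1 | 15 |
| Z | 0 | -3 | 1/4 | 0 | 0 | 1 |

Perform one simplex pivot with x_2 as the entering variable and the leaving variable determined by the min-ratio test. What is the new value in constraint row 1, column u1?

Ratio test on column x_2 — row 1: 1/1 = 1; row 2: 16/2 = 8; row 3: entry -1 ≤ 0. Minimum is 1 at row 1 (x_1 leaves); pivot element 1.
Divide row 1 by 1; eliminate column x_2 from the other rows.
In the new row 1, the u1 entry is the old entry divided by the pivot: (1/4)/1 = 1/4.

1/4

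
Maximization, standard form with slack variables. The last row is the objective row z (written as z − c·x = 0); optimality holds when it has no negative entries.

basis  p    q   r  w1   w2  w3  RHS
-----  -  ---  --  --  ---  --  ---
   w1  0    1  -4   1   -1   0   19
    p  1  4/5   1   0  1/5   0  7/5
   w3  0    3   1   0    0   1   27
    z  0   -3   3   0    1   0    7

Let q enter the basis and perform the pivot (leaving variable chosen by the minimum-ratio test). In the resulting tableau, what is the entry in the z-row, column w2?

Ratio test on column q — row 1: 19/1 = 19; row 2: (7/5)/(4/5) = 7/4; row 3: 27/3 = 9. Minimum is 7/4 at row 2 (p leaves); pivot element 4/5.
Divide row 2 by 4/5; eliminate column q from the other rows.
z-row update in column w2: 1 − (-3)·(1/4) = 7/4.

7/4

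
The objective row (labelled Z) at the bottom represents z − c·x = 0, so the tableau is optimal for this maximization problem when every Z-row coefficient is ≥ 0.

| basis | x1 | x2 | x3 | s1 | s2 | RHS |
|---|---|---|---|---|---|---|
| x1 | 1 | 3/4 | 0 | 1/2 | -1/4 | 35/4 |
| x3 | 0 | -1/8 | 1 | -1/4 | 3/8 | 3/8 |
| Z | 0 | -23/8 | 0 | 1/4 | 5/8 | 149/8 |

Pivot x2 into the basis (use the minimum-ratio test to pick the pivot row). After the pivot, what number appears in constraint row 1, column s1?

2/3

Ratio test on column x2 — row 1: (35/4)/(3/4) = 35/3; row 2: entry -1/8 ≤ 0. Minimum is 35/3 at row 1 (x1 leaves); pivot element 3/4.
Divide row 1 by 3/4; eliminate column x2 from the other rows.
In the new row 1, the s1 entry is the old entry divided by the pivot: (1/2)/(3/4) = 2/3.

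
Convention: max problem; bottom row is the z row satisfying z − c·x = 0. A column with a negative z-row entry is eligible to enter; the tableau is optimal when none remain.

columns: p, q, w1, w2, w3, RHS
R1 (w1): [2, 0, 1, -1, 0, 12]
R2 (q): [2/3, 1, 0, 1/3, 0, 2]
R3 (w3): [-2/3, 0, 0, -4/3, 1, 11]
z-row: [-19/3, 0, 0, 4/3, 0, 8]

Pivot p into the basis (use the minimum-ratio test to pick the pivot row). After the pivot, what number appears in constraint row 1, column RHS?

6

Ratio test on column p — row 1: 12/2 = 6; row 2: 2/(2/3) = 3; row 3: entry -2/3 ≤ 0. Minimum is 3 at row 2 (q leaves); pivot element 2/3.
Divide row 2 by 2/3; eliminate column p from the other rows.
Row 1 update in column RHS: 12 − 2·3 = 6.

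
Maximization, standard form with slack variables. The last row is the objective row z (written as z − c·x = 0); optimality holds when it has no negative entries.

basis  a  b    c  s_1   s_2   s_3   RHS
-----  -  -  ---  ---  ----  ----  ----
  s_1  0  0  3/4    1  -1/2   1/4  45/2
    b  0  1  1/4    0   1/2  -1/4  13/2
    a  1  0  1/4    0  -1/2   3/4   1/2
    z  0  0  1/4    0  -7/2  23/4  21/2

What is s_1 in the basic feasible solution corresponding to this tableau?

s_1 is basic (row 1); its value is the RHS of that row, 45/2.

45/2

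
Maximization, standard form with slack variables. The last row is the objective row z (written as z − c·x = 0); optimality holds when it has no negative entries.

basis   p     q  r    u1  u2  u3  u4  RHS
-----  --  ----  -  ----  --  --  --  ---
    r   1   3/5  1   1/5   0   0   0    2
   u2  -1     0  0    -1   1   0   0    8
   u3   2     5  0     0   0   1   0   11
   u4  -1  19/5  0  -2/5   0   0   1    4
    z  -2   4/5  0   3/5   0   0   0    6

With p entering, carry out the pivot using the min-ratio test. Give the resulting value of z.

Ratio test on column p — row 1: 2/1 = 2; row 2: entry -1 ≤ 0; row 3: 11/2 = 11/2; row 4: entry -1 ≤ 0. Minimum is 2 at row 1 (r leaves); pivot element 1.
Pivot on row 1; the z-row RHS becomes 6 − (-2)·2 = 10.

10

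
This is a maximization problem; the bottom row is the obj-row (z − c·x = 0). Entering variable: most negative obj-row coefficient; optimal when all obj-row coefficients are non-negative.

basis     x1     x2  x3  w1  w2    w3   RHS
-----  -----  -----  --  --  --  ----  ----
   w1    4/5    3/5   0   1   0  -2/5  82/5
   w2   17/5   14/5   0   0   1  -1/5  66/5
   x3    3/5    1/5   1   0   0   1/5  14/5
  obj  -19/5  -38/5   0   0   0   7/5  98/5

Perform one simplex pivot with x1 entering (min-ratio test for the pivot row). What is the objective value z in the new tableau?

Ratio test on column x1 — row 1: (82/5)/(4/5) = 41/2; row 2: (66/5)/(17/5) = 66/17; row 3: (14/5)/(3/5) = 14/3. Minimum is 66/17 at row 2 (w2 leaves); pivot element 17/5.
Pivot on row 2; the obj-row RHS becomes 98/5 − (-19/5)·(66/17) = 584/17.

584/17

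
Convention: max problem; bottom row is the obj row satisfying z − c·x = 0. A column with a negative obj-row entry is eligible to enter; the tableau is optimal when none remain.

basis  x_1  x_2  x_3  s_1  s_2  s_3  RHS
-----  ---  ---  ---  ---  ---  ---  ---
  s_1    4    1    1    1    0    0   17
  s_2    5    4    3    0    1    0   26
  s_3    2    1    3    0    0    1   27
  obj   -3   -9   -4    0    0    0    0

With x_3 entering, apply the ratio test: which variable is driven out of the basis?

s_2

Column x_3 entries and ratios — s_1: 17/1 = 17; s_2: 26/3 = 26/3; s_3: 27/3 = 9.
Smallest ratio is 26/3 in the row of s_2, so s_2 leaves.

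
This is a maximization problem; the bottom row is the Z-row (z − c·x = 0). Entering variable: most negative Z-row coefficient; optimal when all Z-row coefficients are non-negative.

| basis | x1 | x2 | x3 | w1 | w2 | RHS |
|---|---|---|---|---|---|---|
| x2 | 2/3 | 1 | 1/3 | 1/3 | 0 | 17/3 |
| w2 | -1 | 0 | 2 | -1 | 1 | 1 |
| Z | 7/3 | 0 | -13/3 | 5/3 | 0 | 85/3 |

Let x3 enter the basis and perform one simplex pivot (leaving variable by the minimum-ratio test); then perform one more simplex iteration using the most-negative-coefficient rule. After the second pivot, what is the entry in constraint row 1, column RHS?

Ratio test on column x3 — row 1: (17/3)/(1/3) = 17; row 2: 1/2 = 1/2. Minimum is 1/2 at row 2 (w2 leaves); pivot element 2.
Divide row 2 by 2; eliminate column x3 from the other rows.
Second iteration: most negative Z-row entry is -1/2 in column w1, so w1 enters.
Ratio test on column w1 — row 1: (11/2)/(1/2) = 11; row 2: entry -1/2 ≤ 0. Minimum is 11 at row 1 (x2 leaves); pivot element 1/2.
Divide row 1 by 1/2; eliminate column w1 from the other rows.
After both pivots, the entry at constraint row 1, column RHS is 11.

11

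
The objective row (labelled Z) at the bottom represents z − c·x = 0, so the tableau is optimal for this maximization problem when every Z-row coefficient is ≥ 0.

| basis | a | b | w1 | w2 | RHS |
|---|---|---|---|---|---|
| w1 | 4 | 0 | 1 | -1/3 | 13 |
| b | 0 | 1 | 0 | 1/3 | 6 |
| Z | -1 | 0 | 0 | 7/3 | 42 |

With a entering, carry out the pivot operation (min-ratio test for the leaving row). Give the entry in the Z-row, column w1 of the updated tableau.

1/4

Ratio test on column a — row 1: 13/4 = 13/4; row 2: entry 0 ≤ 0. Minimum is 13/4 at row 1 (w1 leaves); pivot element 4.
Divide row 1 by 4; eliminate column a from the other rows.
Z-row update in column w1: 0 − (-1)·(1/4) = 1/4.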